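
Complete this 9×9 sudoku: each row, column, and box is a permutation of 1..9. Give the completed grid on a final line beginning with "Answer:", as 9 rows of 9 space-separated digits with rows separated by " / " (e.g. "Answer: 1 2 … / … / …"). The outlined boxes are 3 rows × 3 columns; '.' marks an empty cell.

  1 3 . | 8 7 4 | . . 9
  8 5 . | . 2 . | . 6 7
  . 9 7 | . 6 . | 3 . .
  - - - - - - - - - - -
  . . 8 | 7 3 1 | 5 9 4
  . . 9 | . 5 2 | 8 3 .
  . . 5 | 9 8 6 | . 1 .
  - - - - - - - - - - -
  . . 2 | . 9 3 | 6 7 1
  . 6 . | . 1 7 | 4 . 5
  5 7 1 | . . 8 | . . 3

Step 1. [r1c7∈{2}] r1c7 is down to just 2 ⇒ r1c7=2.
Step 2. [r7c1∈{4}] r7c1 is down to just 4 ⇒ r7c1=4.
Step 3. [r4c2∈{2}] r4c2 is down to just 2 ⇒ r4c2=2.
Step 4. [r6c1∈{3,7}] in row 6, 3 fits only at r6c1, so r6c1=3.
Step 5. [r3c8∈{4,5,8}] row 3 places 4 nowhere but r3c8. So r3c8=4.
Step 6. [r3c4∈{1,5}] row 3 places 1 nowhere but r3c4 ⇒ r3c4=1.
Step 7. [r9c8∈{2}] nothing but 2 survives at r9c8 ⇒ r9c8=2.
Step 8. [r5c4∈{4}] only 4 remains possible at r5c4. So r5c4=4.
Step 9. [r5c9∈{6}] r5c9's peers cover all but 6, so r5c9=6.
Step 10. [r8c3∈{3}] only 3 remains possible at r8c3. So r8c3=3.
Step 11. [r8c4∈{2}] r8c4's peers cover all but 2 ⇒ r8c4=2.
Step 12. [r3c6∈{5}] r3c6 has the single candidate 5, so r3c6=5.
Step 13. [r3c1∈{2}] r3c1's peers cover all but 2, so r3c1=2.
Step 14. [r7c4∈{5}] only 5 remains possible at r7c4, so r7c4=5.
Step 15. [r9c4∈{6}] r9c4 is down to just 6, so r9c4=6.
Step 16. [r6c2∈{4}] r6c2's peers cover all but 4, so r6c2=4.
Step 17. [r8c8∈{8}] nothing but 8 survives at r8c8 ⇒ r8c8=8.
Step 18. [r8c1∈{9}] nothing but 9 survives at r8c1, so r8c1=9.
Step 19. [r7c2∈{8}] r7c2's peers cover all but 8 ⇒ r7c2=8.
Step 20. [r2c7∈{1}] r2c7's peers cover all but 1, so r2c7=1.
Step 21. [r6c7∈{7}] r6c7 has the single candidate 7 ⇒ r6c7=7.
Step 22. [r6c9∈{2}] nothing but 2 survives at r6c9 ⇒ r6c9=2.
Step 23. [r5c1∈{7}] nothing but 7 survives at r5c1 ⇒ r5c1=7.
Step 24. [r9c7∈{9}] r9c7's peers cover all but 9. So r9c7=9.
Step 25. [r2c6∈{9}] r2c6 is down to just 9 ⇒ r2c6=9.
Step 26. [r2c3∈{4}] r2c3 is down to just 4. So r2c3=4.
Step 27. [r3c9∈{8}] nothing but 8 survives at r3c9. So r3c9=8.
Step 28. [r1c3∈{6}] r1c3's peers cover all but 6 ⇒ r1c3=6.
Step 29. [r9c5∈{4}] only 4 remains possible at r9c5, so r9c5=4.
Step 30. [r5c2∈{1}] r5c2 has the single candidate 1. So r5c2=1.
Step 31. [r4c1∈{6}] r4c1 is down to just 6 ⇒ r4c1=6.
Step 32. [r1c8∈{5}] r1c8 is down to just 5 ⇒ r1c8=5.
Step 33. [r2c4∈{3}] r2c4 has the single candidate 3, so r2c4=3.

Answer: 1 3 6 8 7 4 2 5 9 / 8 5 4 3 2 9 1 6 7 / 2 9 7 1 6 5 3 4 8 / 6 2 8 7 3 1 5 9 4 / 7 1 9 4 5 2 8 3 6 / 3 4 5 9 8 6 7 1 2 / 4 8 2 5 9 3 6 7 1 / 9 6 3 2 1 7 4 8 5 / 5 7 1 6 4 8 9 2 3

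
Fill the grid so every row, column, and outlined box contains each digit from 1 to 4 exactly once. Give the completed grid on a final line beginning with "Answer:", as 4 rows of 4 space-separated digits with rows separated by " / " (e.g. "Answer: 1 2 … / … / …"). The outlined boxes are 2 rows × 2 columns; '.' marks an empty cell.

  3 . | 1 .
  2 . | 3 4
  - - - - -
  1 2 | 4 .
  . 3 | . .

Step 1. [r4c3∈{2}] only 2 remains possible at r4c3 ⇒ r4c3=2.
Step 2. [r4c4∈{1}] only 1 remains possible at r4c4 ⇒ r4c4=1.
Step 3. [r3c4∈{3}] r3c4's peers cover all but 3 ⇒ r3c4=3.
Step 4. [r4c1∈{4}] nothing but 4 survives at r4c1. So r4c1=4.
Step 5. [r1c4∈{2}] r1c4's peers cover all but 2, so r1c4=2.
Step 6. [r1c2∈{4}] only 4 remains possible at r1c2, so r1c2=4.
Step 7. [r2c2∈{1}] r2c2 has the single candidate 1, so r2c2=1.

Answer: 3 4 1 2 / 2 1 3 4 / 1 2 4 3 / 4 3 2 1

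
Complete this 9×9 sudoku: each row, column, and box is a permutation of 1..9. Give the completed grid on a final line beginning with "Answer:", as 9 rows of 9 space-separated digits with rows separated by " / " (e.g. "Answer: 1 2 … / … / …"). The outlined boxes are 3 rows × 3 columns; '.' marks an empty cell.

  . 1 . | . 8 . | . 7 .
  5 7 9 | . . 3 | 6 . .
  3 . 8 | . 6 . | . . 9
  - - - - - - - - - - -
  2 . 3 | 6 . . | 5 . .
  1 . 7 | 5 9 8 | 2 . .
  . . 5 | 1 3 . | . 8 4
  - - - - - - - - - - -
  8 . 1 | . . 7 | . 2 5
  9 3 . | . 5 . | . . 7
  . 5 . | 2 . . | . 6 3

Step 1. [r7c5∈{4}] r7c5's peers cover all but 4 ⇒ r7c5=4.
Step 2. [r2c4∈{4}] r2c4's peers cover all but 4. So r2c4=4.
Step 3. [r2c8∈{1}] only 1 remains possible at r2c8 ⇒ r2c8=1.
Step 4. [r3c7∈{4}] r3c7 has the single candidate 4. So r3c7=4.
Step 5. [r3c6∈{1,2,5}] row 3 places 1 nowhere but r3c6. So r3c6=1.
Step 6. [r9c7∈{1,8,9}] row 9 places 8 nowhere but r9c7 ⇒ r9c7=8.
Step 7. [r8c3∈{2,4,6}] row 8 places 2 nowhere but r8c3. So r8c3=2.
Step 8. [r6c1∈{6}] only 6 remains possible at r6c1 ⇒ r6c1=6.
Step 9. [r6c2∈{9}] only 9 remains possible at r6c2, so r6c2=9.
Step 10. [r9c6∈{9}] only 9 remains possible at r9c6. So r9c6=9.
Step 11. [r9c3∈{4}] r9c3 has the single candidate 4 ⇒ r9c3=4.
Step 12. [r1c9∈{2}] r1c9's peers cover all but 2. So r1c9=2.
Step 13. [r4c6∈{4}] r4c6 has the single candidate 4. So r4c6=4.
Step 14. [r4c2∈{8}] r4c2's peers cover all but 8, so r4c2=8.
Step 15. [r5c8∈{3}] nothing but 3 survives at r5c8, so r5c8=3.
Step 16. [r1c4∈{9}] only 9 remains possible at r1c4 ⇒ r1c4=9.
Step 17. [r4c9∈{1}] r4c9 is down to just 1, so r4c9=1.
Step 18. [r8c4∈{8}] r8c4's peers cover all but 8 ⇒ r8c4=8.
Step 19. [r4c8∈{9}] r4c8's peers cover all but 9 ⇒ r4c8=9.
Step 20. [r3c2∈{2}] r3c2's peers cover all but 2. So r3c2=2.
Step 21. [r6c6∈{2}] r6c6's peers cover all but 2 ⇒ r6c6=2.
Step 22. [r6c7∈{7}] nothing but 7 survives at r6c7. So r6c7=7.
Step 23. [r5c9∈{6}] only 6 remains possible at r5c9. So r5c9=6.
Step 24. [r1c3∈{6}] r1c3's peers cover all but 6. So r1c3=6.
Step 25. [r8c6∈{6}] r8c6 has the single candidate 6. So r8c6=6.
Step 26. [r7c7∈{9}] nothing but 9 survives at r7c7. So r7c7=9.
Step 27. [r4c5∈{7}] r4c5 is down to just 7. So r4c5=7.
Step 28. [r9c1∈{7}] nothing but 7 survives at r9c1 ⇒ r9c1=7.
Step 29. [r1c6∈{5}] r1c6 is down to just 5, so r1c6=5.
Step 30. [r5c2∈{4}] r5c2 is down to just 4. So r5c2=4.
Step 31. [r7c2∈{6}] r7c2 has the single candidate 6, so r7c2=6.
Step 32. [r1c1∈{4}] r1c1's peers cover all but 4 ⇒ r1c1=4.
Step 33. [r3c8∈{5}] r3c8's peers cover all but 5 ⇒ r3c8=5.
Step 34. [r2c5∈{2}] r2c5's peers cover all but 2, so r2c5=2.
Step 35. [r2c9∈{8}] nothing but 8 survives at r2c9 ⇒ r2c9=8.
Step 36. [r1c7∈{3}] r1c7 has the single candidate 3, so r1c7=3.
Step 37. [r7c4∈{3}] r7c4 is down to just 3. So r7c4=3.
Step 38. [r8c7∈{1}] only 1 remains possible at r8c7. So r8c7=1.
Step 39. [r9c5∈{1}] r9c5 is down to just 1. So r9c5=1.
Step 40. [r3c4∈{7}] only 7 remains possible at r3c4, so r3c4=7.
Step 41. [r8c8∈{4}] nothing but 4 survives at r8c8. So r8c8=4.

Answer: 4 1 6 9 8 5 3 7 2 / 5 7 9 4 2 3 6 1 8 / 3 2 8 7 6 1 4 5 9 / 2 8 3 6 7 4 5 9 1 / 1 4 7 5 9 8 2 3 6 / 6 9 5 1 3 2 7 8 4 / 8 6 1 3 4 7 9 2 5 / 9 3 2 8 5 6 1 4 7 / 7 5 4 2 1 9 8 6 3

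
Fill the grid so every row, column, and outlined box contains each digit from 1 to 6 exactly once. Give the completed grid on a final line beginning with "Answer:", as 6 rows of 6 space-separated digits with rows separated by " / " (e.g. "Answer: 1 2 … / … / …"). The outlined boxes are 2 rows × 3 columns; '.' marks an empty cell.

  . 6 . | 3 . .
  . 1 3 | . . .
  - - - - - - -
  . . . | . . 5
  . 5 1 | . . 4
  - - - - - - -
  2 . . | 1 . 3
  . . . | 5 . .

Step 1. [r5c2∈{4}] nothing but 4 survives at r5c2, so r5c2=4.
Step 2. [r5c5∈{6}] r5c5's peers cover all but 6, so r5c5=6.
Step 3. [r2c4∈{2,4,6}] across col 4, 4 lands solely at r2c4 ⇒ r2c4=4.
Step 4. [r1c3∈{2,4,5}] across box 1, 2 lands solely at r1c3 ⇒ r1c3=2.
Step 5. [r3c2∈{2,3}] col 2 places 2 nowhere but r3c2, so r3c2=2.
Step 6. [r3c4∈{6}] only 6 remains possible at r3c4 ⇒ r3c4=6.
Step 7. [r2c1∈{5}] only 5 remains possible at r2c1 ⇒ r2c1=5.
Step 8. [r2c5∈{2}] r2c5 is down to just 2. So r2c5=2.
Step 9. [r4c1∈{3,6}] in row 4, 6 fits only at r4c1. So r4c1=6.
Step 10. [r3c1∈{3,4}] r3c1 is the only open cell in box 3 admitting 3. So r3c1=3.
Step 11. [r1c5∈{1,5}] across row 1, 5 lands solely at r1c5, so r1c5=5.
Step 12. [r6c2∈{3}] only 3 remains possible at r6c2, so r6c2=3.
Step 13. [r5c3∈{5}] r5c3's peers cover all but 5 ⇒ r5c3=5.
Step 14. [r2c6∈{6}] r2c6 has the single candidate 6, so r2c6=6.
Step 15. [r1c6∈{1}] nothing but 1 survives at r1c6. So r1c6=1.
Step 16. [r6c6∈{2}] r6c6 has the single candidate 2 ⇒ r6c6=2.
Step 17. [r6c1∈{1}] r6c1's peers cover all but 1, so r6c1=1.
Step 18. [r4c5∈{3}] only 3 remains possible at r4c5, so r4c5=3.
Step 19. [r6c5∈{4}] nothing but 4 survives at r6c5 ⇒ r6c5=4.
Step 20. [r1c1∈{4}] r1c1's peers cover all but 4. So r1c1=4.
Step 21. [r3c5∈{1}] r3c5's peers cover all but 1, so r3c5=1.
Step 22. [r6c3∈{6}] only 6 remains possible at r6c3. So r6c3=6.
Step 23. [r4c4∈{2}] nothing but 2 survives at r4c4. So r4c4=2.
Step 24. [r3c3∈{4}] r3c3 has the single candidate 4 ⇒ r3c3=4.

Answer: 4 6 2 3 5 1 / 5 1 3 4 2 6 / 3 2 4 6 1 5 / 6 5 1 2 3 4 / 2 4 5 1 6 3 / 1 3 6 5 4 2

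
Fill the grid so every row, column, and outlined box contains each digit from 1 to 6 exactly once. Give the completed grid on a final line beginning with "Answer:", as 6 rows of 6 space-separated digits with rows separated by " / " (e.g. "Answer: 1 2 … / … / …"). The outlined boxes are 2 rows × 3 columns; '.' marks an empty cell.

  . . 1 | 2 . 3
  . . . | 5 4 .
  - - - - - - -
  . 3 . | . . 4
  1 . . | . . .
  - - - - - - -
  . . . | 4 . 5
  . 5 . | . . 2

Step 1. [r1c5∈{6}] r1c5's peers cover all but 6. So r1c5=6.
Step 2. [r6c4∈{1,3,6}] across box 6, 6 lands solely at r6c4. So r6c4=6.
Step 3. [r5c2∈{1,2,6}] in col 2, 1 fits only at r5c2. So r5c2=1.
Step 4. [r5c5∈{3}] r5c5 is down to just 3. So r5c5=3.
Step 5. [r1c2∈{4}] nothing but 4 survives at r1c2. So r1c2=4.
Step 6. [r4c3∈{2,4,5,6}] across row 4, 4 lands solely at r4c3. So r4c3=4.
Step 7. [r3c3∈{2,5,6}] col 3 places 5 nowhere but r3c3. So r3c3=5.
Step 8. [r3c1∈{2,6}] across row 3, 6 lands solely at r3c1, so r3c1=6.
Step 9. [r5c3∈{2,6}] across row 5, 6 lands solely at r5c3. So r5c3=6.
Step 10. [r2c3∈{2,3}] in col 3, 2 fits only at r2c3, so r2c3=2.
Step 11. [r3c5∈{1,2}] in row 3, 2 fits only at r3c5. So r3c5=2.
Step 12. [r6c3∈{3}] r6c3's peers cover all but 3 ⇒ r6c3=3.
Step 13. [r4c5∈{5}] only 5 remains possible at r4c5. So r4c5=5.
Step 14. [r1c1∈{5}] r1c1 has the single candidate 5. So r1c1=5.
Step 15. [r4c2∈{2}] only 2 remains possible at r4c2. So r4c2=2.
Step 16. [r4c4∈{3}] r4c4 is down to just 3. So r4c4=3.
Step 17. [r4c6∈{6}] r4c6's peers cover all but 6. So r4c6=6.
Step 18. [r2c2∈{6}] r2c2 has the single candidate 6. So r2c2=6.
Step 19. [r6c1∈{4}] r6c1 is down to just 4 ⇒ r6c1=4.
Step 20. [r3c4∈{1}] r3c4's peers cover all but 1, so r3c4=1.
Step 21. [r5c1∈{2}] r5c1 has the single candidate 2 ⇒ r5c1=2.
Step 22. [r6c5∈{1}] r6c5's peers cover all but 1 ⇒ r6c5=1.
Step 23. [r2c1∈{3}] r2c1 is down to just 3. So r2c1=3.
Step 24. [r2c6∈{1}] r2c6 has the single candidate 1. So r2c6=1.

Answer: 5 4 1 2 6 3 / 3 6 2 5 4 1 / 6 3 5 1 2 4 / 1 2 4 3 5 6 / 2 1 6 4 3 5 / 4 5 3 6 1 2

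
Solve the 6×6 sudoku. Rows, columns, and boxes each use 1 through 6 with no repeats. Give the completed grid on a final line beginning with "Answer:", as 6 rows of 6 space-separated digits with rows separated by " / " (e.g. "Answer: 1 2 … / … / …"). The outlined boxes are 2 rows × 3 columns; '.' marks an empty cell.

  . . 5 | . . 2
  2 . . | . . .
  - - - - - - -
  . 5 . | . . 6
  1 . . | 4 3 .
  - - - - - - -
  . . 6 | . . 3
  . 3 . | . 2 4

Step 1. [r2c6∈{1,5}] r2c6 is the only open cell in col 6 admitting 1 ⇒ r2c6=1.
Step 2. [r1c1∈{3,4,6}] in col 1, 6 fits only at r1c1 ⇒ r1c1=6.
Step 3. [r2c2∈{4}] only 4 remains possible at r2c2, so r2c2=4.
Step 4. [r3c3∈{2,3,4}] in col 3, 4 fits only at r3c3. So r3c3=4.
Step 5. [r6c4∈{1,5,6}] 6 has one home in row 6: r6c4. So r6c4=6.
Step 6. [r3c5∈{1}] only 1 remains possible at r3c5 ⇒ r3c5=1.
Step 7. [r5c5∈{5}] r5c5 is down to just 5. So r5c5=5.
Step 8. [r5c2∈{1,2}] across row 5, 2 lands solely at r5c2. So r5c2=2.
Step 9. [r1c4∈{3}] nothing but 3 survives at r1c4, so r1c4=3.
Step 10. [r2c3∈{3}] nothing but 3 survives at r2c3. So r2c3=3.
Step 11. [r3c4∈{2}] nothing but 2 survives at r3c4, so r3c4=2.
Step 12. [r4c3∈{2}] only 2 remains possible at r4c3, so r4c3=2.
Step 13. [r6c1∈{5}] only 5 remains possible at r6c1, so r6c1=5.
Step 14. [r2c5∈{6}] r2c5 is down to just 6 ⇒ r2c5=6.
Step 15. [r1c2∈{1}] nothing but 1 survives at r1c2. So r1c2=1.
Step 16. [r5c4∈{1}] nothing but 1 survives at r5c4 ⇒ r5c4=1.
Step 17. [r6c3∈{1}] nothing but 1 survives at r6c3. So r6c3=1.
Step 18. [r2c4∈{5}] nothing but 5 survives at r2c4, so r2c4=5.
Step 19. [r1c5∈{4}] r1c5 has the single candidate 4. So r1c5=4.
Step 20. [r4c2∈{6}] only 6 remains possible at r4c2 ⇒ r4c2=6.
Step 21. [r5c1∈{4}] only 4 remains possible at r5c1, so r5c1=4.
Step 22. [r4c6∈{5}] r4c6 has the single candidate 5. So r4c6=5.
Step 23. [r3c1∈{3}] nothing but 3 survives at r3c1, so r3c1=3.

Answer: 6 1 5 3 4 2 / 2 4 3 5 6 1 / 3 5 4 2 1 6 / 1 6 2 4 3 5 / 4 2 6 1 5 3 / 5 3 1 6 2 4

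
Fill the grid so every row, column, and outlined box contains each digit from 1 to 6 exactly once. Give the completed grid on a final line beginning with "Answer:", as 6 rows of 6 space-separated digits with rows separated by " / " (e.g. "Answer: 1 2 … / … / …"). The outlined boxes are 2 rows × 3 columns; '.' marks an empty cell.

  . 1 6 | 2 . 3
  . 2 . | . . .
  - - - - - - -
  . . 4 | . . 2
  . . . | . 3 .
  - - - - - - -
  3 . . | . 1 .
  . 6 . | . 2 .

Step 1. [r4c2∈{5}] only 5 remains possible at r4c2 ⇒ r4c2=5.
Step 2. [r4c1∈{1,2,6}] 2 has one home in col 1: r4c1 ⇒ r4c1=2.
Step 3. [r4c3∈{1}] r4c3 has the single candidate 1 ⇒ r4c3=1.
Step 4. [r6c3∈{5}] r6c3 has the single candidate 5, so r6c3=5.
Step 5. [r6c6∈{4}] r6c6 is down to just 4 ⇒ r6c6=4.
Step 6. [r4c6∈{6}] r4c6 has the single candidate 6, so r4c6=6.
Step 7. [r2c5∈{4,5,6}] 6 has one home in col 5: r2c5 ⇒ r2c5=6.
Step 8. [r1c5∈{4,5}] col 5 places 4 nowhere but r1c5 ⇒ r1c5=4.
Step 9. [r2c6∈{1,5}] col 6 places 1 nowhere but r2c6, so r2c6=1.
Step 10. [r2c4∈{5}] r2c4 is down to just 5, so r2c4=5.
Step 11. [r4c4∈{4}] nothing but 4 survives at r4c4, so r4c4=4.
Step 12. [r2c3∈{3}] nothing but 3 survives at r2c3, so r2c3=3.
Step 13. [r3c2∈{3}] r3c2 has the single candidate 3. So r3c2=3.
Step 14. [r3c5∈{5}] r3c5 has the single candidate 5 ⇒ r3c5=5.
Step 15. [r6c1∈{1}] nothing but 1 survives at r6c1 ⇒ r6c1=1.
Step 16. [r5c3∈{2}] nothing but 2 survives at r5c3, so r5c3=2.
Step 17. [r2c1∈{4}] r2c1 is down to just 4. So r2c1=4.
Step 18. [r5c2∈{4}] r5c2 has the single candidate 4 ⇒ r5c2=4.
Step 19. [r5c6∈{5}] nothing but 5 survives at r5c6, so r5c6=5.
Step 20. [r1c1∈{5}] r1c1 has the single candidate 5. So r1c1=5.
Step 21. [r6c4∈{3}] r6c4 has the single candidate 3. So r6c4=3.
Step 22. [r3c4∈{1}] nothing but 1 survives at r3c4. So r3c4=1.
Step 23. [r5c4∈{6}] r5c4 has the single candidate 6. So r5c4=6.
Step 24. [r3c1∈{6}] r3c1 is down to just 6 ⇒ r3c1=6.

Answer: 5 1 6 2 4 3 / 4 2 3 5 6 1 / 6 3 4 1 5 2 / 2 5 1 4 3 6 / 3 4 2 6 1 5 / 1 6 5 3 2 4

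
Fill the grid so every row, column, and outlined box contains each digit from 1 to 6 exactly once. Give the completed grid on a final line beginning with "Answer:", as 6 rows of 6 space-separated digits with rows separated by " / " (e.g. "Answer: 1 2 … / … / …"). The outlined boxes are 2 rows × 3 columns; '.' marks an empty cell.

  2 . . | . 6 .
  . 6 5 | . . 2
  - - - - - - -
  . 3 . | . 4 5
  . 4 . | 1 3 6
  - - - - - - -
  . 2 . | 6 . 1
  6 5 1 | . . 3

Step 1. [r1c6∈{4}] r1c6's peers cover all but 4. So r1c6=4.
Step 2. [r1c3∈{3}] nothing but 3 survives at r1c3 ⇒ r1c3=3.
Step 3. [r2c1∈{1,4}] in row 2, 4 fits only at r2c1. So r2c1=4.
Step 4. [r3c4∈{2}] r3c4 is down to just 2 ⇒ r3c4=2.
Step 5. [r6c4∈{4}] r6c4 has the single candidate 4. So r6c4=4.
Step 6. [r2c4∈{3}] nothing but 3 survives at r2c4. So r2c4=3.
Step 7. [r5c5∈{5}] r5c5 has the single candidate 5, so r5c5=5.
Step 8. [r1c4∈{5}] r1c4's peers cover all but 5. So r1c4=5.
Step 9. [r4c1∈{5}] r4c1's peers cover all but 5, so r4c1=5.
Step 10. [r5c3∈{4}] r5c3's peers cover all but 4 ⇒ r5c3=4.
Step 11. [r1c2∈{1}] nothing but 1 survives at r1c2 ⇒ r1c2=1.
Step 12. [r4c3∈{2}] r4c3's peers cover all but 2 ⇒ r4c3=2.
Step 13. [r6c5∈{2}] nothing but 2 survives at r6c5 ⇒ r6c5=2.
Step 14. [r3c3∈{6}] r3c3 is down to just 6, so r3c3=6.
Step 15. [r5c1∈{3}] r5c1 has the single candidate 3, so r5c1=3.
Step 16. [r2c5∈{1}] r2c5 has the single candidate 1 ⇒ r2c5=1.
Step 17. [r3c1∈{1}] r3c1 is down to just 1. So r3c1=1.

Answer: 2 1 3 5 6 4 / 4 6 5 3 1 2 / 1 3 6 2 4 5 / 5 4 2 1 3 6 / 3 2 4 6 5 1 / 6 5 1 4 2 3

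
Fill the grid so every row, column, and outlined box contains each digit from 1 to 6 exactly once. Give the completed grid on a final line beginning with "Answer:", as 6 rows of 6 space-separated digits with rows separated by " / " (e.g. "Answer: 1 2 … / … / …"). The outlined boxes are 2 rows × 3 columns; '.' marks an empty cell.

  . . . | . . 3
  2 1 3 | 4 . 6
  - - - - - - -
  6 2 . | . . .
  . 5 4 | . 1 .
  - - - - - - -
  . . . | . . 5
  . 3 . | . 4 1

Step 1. [r5c5∈{2,3,6}] in col 5, 6 fits only at r5c5, so r5c5=6.
Step 2. [r6c4∈{2}] only 2 remains possible at r6c4 ⇒ r6c4=2.
Step 3. [r2c5∈{5}] r2c5 has the single candidate 5 ⇒ r2c5=5.
Step 4. [r5c4∈{3}] nothing but 3 survives at r5c4 ⇒ r5c4=3.
Step 5. [r1c2∈{4,6}] col 2 places 6 nowhere but r1c2, so r1c2=6.
Step 6. [r5c1∈{1,4}] in col 1, 1 fits only at r5c1 ⇒ r5c1=1.
Step 7. [r6c1∈{5}] only 5 remains possible at r6c1 ⇒ r6c1=5.
Step 8. [r5c3∈{2}] r5c3 is down to just 2 ⇒ r5c3=2.
Step 9. [r4c4∈{6}] r4c4 has the single candidate 6 ⇒ r4c4=6.
Step 10. [r1c5∈{2}] r1c5 is down to just 2, so r1c5=2.
Step 11. [r3c6∈{4}] nothing but 4 survives at r3c6. So r3c6=4.
Step 12. [r3c3∈{1}] only 1 remains possible at r3c3, so r3c3=1.
Step 13. [r5c2∈{4}] r5c2's peers cover all but 4, so r5c2=4.
Step 14. [r6c3∈{6}] r6c3 has the single candidate 6, so r6c3=6.
Step 15. [r3c4∈{5}] r3c4's peers cover all but 5. So r3c4=5.
Step 16. [r3c5∈{3}] only 3 remains possible at r3c5, so r3c5=3.
Step 17. [r1c3∈{5}] r1c3 has the single candidate 5. So r1c3=5.
Step 18. [r1c1∈{4}] r1c1's peers cover all but 4 ⇒ r1c1=4.
Step 19. [r4c1∈{3}] only 3 remains possible at r4c1, so r4c1=3.
Step 20. [r1c4∈{1}] r1c4's peers cover all but 1, so r1c4=1.
Step 21. [r4c6∈{2}] r4c6 is down to just 2. So r4c6=2.

Answer: 4 6 5 1 2 3 / 2 1 3 4 5 6 / 6 2 1 5 3 4 / 3 5 4 6 1 2 / 1 4 2 3 6 5 / 5 3 6 2 4 1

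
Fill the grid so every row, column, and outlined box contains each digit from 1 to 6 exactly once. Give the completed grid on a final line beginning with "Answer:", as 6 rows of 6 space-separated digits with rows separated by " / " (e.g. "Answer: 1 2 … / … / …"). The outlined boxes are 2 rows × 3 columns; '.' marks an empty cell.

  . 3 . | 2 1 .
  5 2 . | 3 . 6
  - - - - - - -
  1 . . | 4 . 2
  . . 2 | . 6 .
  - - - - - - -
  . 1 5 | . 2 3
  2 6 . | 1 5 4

Step 1. [r4c2∈{4,5}] r4c2 is the only open cell in col 2 admitting 4, so r4c2=4.
Step 2. [r1c1∈{4,6}] across col 1, 6 lands solely at r1c1. So r1c1=6.
Step 3. [r1c3∈{4}] r1c3's peers cover all but 4 ⇒ r1c3=4.
Step 4. [r4c4∈{5}] r4c4's peers cover all but 5, so r4c4=5.
Step 5. [r4c1∈{3}] r4c1 is down to just 3. So r4c1=3.
Step 6. [r5c4∈{6}] r5c4's peers cover all but 6. So r5c4=6.
Step 7. [r5c1∈{4}] only 4 remains possible at r5c1 ⇒ r5c1=4.
Step 8. [r2c5∈{4}] r2c5's peers cover all but 4 ⇒ r2c5=4.
Step 9. [r4c6∈{1}] r4c6's peers cover all but 1, so r4c6=1.
Step 10. [r3c3∈{6}] only 6 remains possible at r3c3, so r3c3=6.
Step 11. [r1c6∈{5}] r1c6's peers cover all but 5. So r1c6=5.
Step 12. [r2c3∈{1}] only 1 remains possible at r2c3. So r2c3=1.
Step 13. [r3c2∈{5}] only 5 remains possible at r3c2, so r3c2=5.
Step 14. [r6c3∈{3}] only 3 remains possible at r6c3. So r6c3=3.
Step 15. [r3c5∈{3}] r3c5 has the single candidate 3. So r3c5=3.

Answer: 6 3 4 2 1 5 / 5 2 1 3 4 6 / 1 5 6 4 3 2 / 3 4 2 5 6 1 / 4 1 5 6 2 3 / 2 6 3 1 5 4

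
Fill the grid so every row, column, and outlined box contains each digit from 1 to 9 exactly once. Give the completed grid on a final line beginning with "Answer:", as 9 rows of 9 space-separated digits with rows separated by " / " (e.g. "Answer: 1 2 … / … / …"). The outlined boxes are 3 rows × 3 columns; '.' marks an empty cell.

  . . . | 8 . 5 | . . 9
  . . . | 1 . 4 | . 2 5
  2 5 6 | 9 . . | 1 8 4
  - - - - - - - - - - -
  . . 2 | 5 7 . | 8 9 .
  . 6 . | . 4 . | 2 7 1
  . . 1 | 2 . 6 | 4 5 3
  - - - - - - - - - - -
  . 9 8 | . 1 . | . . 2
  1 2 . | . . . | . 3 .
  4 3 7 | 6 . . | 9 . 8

Step 1. [r4c1∈{3}] r4c1 is down to just 3 ⇒ r4c1=3.
Step 2. [r1c1∈{7}] only 7 remains possible at r1c1 ⇒ r1c1=7.
Step 3. [r8c9∈{6,7}] in col 9, 7 fits only at r8c9 ⇒ r8c9=7.
Step 4. [r8c7∈{5,6}] 6 has one home in row 8: r8c7, so r8c7=6.
Step 5. [r8c3∈{5}] nothing but 5 survives at r8c3. So r8c3=5.
Step 6. [r5c3∈{9}] r5c3 has the single candidate 9. So r5c3=9.
Step 7. [r6c1∈{8}] nothing but 8 survives at r6c1, so r6c1=8.
Step 8. [r1c5∈{2,3,6}] across row 1, 2 lands solely at r1c5, so r1c5=2.
Step 9. [r7c4∈{3,4,7}] 7 has one home in col 4: r7c4 ⇒ r7c4=7.
Step 10. [r2c3∈{3}] r2c3 has the single candidate 3 ⇒ r2c3=3.
Step 11. [r7c6∈{3}] r7c6 is down to just 3, so r7c6=3.
Step 12. [r8c6∈{8,9}] r8c6 is the only open cell in col 6 admitting 9 ⇒ r8c6=9.
Step 13. [r1c2∈{1,4}] in row 1, 1 fits only at r1c2, so r1c2=1.
Step 14. [r2c7∈{7}] r2c7 is down to just 7. So r2c7=7.
Step 15. [r4c6∈{1}] r4c6 is down to just 1 ⇒ r4c6=1.
Step 16. [r2c2∈{8}] only 8 remains possible at r2c2 ⇒ r2c2=8.
Step 17. [r6c2∈{7}] r6c2 is down to just 7, so r6c2=7.
Step 18. [r4c2∈{4}] only 4 remains possible at r4c2. So r4c2=4.
Step 19. [r5c4∈{3}] r5c4 has the single candidate 3, so r5c4=3.
Step 20. [r9c6∈{2}] only 2 remains possible at r9c6. So r9c6=2.
Step 21. [r5c6∈{8}] r5c6 has the single candidate 8. So r5c6=8.
Step 22. [r7c7∈{5}] nothing but 5 survives at r7c7, so r7c7=5.
Step 23. [r8c5∈{8}] r8c5 has the single candidate 8. So r8c5=8.
Step 24. [r7c8∈{4}] r7c8's peers cover all but 4. So r7c8=4.
Step 25. [r8c4∈{4}] nothing but 4 survives at r8c4. So r8c4=4.
Step 26. [r1c7∈{3}] r1c7's peers cover all but 3, so r1c7=3.
Step 27. [r6c5∈{9}] r6c5 has the single candidate 9 ⇒ r6c5=9.
Step 28. [r9c5∈{5}] nothing but 5 survives at r9c5 ⇒ r9c5=5.
Step 29. [r3c6∈{7}] nothing but 7 survives at r3c6, so r3c6=7.
Step 30. [r2c1∈{9}] r2c1 is down to just 9, so r2c1=9.
Step 31. [r7c1∈{6}] r7c1 is down to just 6, so r7c1=6.
Step 32. [r5c1∈{5}] r5c1 is down to just 5 ⇒ r5c1=5.
Step 33. [r3c5∈{3}] only 3 remains possible at r3c5 ⇒ r3c5=3.
Step 34. [r2c5∈{6}] only 6 remains possible at r2c5 ⇒ r2c5=6.
Step 35. [r4c9∈{6}] only 6 remains possible at r4c9. So r4c9=6.
Step 36. [r9c8∈{1}] nothing but 1 survives at r9c8 ⇒ r9c8=1.
Step 37. [r1c8∈{6}] only 6 remains possible at r1c8 ⇒ r1c8=6.
Step 38. [r1c3∈{4}] r1c3 has the single candidate 4 ⇒ r1c3=4.

Answer: 7 1 4 8 2 5 3 6 9 / 9 8 3 1 6 4 7 2 5 / 2 5 6 9 3 7 1 8 4 / 3 4 2 5 7 1 8 9 6 / 5 6 9 3 4 8 2 7 1 / 8 7 1 2 9 6 4 5 3 / 6 9 8 7 1 3 5 4 2 / 1 2 5 4 8 9 6 3 7 / 4 3 7 6 5 2 9 1 8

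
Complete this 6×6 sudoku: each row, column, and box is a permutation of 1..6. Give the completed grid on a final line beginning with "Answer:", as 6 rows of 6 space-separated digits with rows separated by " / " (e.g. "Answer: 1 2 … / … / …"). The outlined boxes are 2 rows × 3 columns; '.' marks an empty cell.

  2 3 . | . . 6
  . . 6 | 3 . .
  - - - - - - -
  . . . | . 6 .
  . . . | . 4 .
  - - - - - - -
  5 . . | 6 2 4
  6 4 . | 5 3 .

Step 1. [r5c2∈{1}] r5c2 is down to just 1 ⇒ r5c2=1.
Step 2. [r2c2∈{5}] r2c2's peers cover all but 5. So r2c2=5.
Step 3. [r3c2∈{2}] r3c2 has the single candidate 2, so r3c2=2.
Step 4. [r3c4∈{1}] nothing but 1 survives at r3c4, so r3c4=1.
Step 5. [r2c1∈{1,4}] row 2 places 4 nowhere but r2c1. So r2c1=4.
Step 6. [r3c1∈{3}] r3c1 has the single candidate 3 ⇒ r3c1=3.
Step 7. [r1c3∈{1}] r1c3 is down to just 1 ⇒ r1c3=1.
Step 8. [r4c3∈{5}] r4c3 has the single candidate 5, so r4c3=5.
Step 9. [r2c6∈{1,2}] row 2 places 2 nowhere but r2c6, so r2c6=2.
Step 10. [r4c4∈{2}] r4c4's peers cover all but 2. So r4c4=2.
Step 11. [r3c3∈{4}] nothing but 4 survives at r3c3 ⇒ r3c3=4.
Step 12. [r2c5∈{1}] only 1 remains possible at r2c5, so r2c5=1.
Step 13. [r6c3∈{2}] only 2 remains possible at r6c3, so r6c3=2.
Step 14. [r4c6∈{3}] r4c6's peers cover all but 3, so r4c6=3.
Step 15. [r4c1∈{1}] r4c1's peers cover all but 1, so r4c1=1.
Step 16. [r5c3∈{3}] r5c3's peers cover all but 3, so r5c3=3.
Step 17. [r1c4∈{4}] nothing but 4 survives at r1c4 ⇒ r1c4=4.
Step 18. [r4c2∈{6}] r4c2 is down to just 6. So r4c2=6.
Step 19. [r3c6∈{5}] nothing but 5 survives at r3c6 ⇒ r3c6=5.
Step 20. [r6c6∈{1}] only 1 remains possible at r6c6 ⇒ r6c6=1.
Step 21. [r1c5∈{5}] nothing but 5 survives at r1c5, so r1c5=5.

Answer: 2 3 1 4 5 6 / 4 5 6 3 1 2 / 3 2 4 1 6 5 / 1 6 5 2 4 3 / 5 1 3 6 2 4 / 6 4 2 5 3 1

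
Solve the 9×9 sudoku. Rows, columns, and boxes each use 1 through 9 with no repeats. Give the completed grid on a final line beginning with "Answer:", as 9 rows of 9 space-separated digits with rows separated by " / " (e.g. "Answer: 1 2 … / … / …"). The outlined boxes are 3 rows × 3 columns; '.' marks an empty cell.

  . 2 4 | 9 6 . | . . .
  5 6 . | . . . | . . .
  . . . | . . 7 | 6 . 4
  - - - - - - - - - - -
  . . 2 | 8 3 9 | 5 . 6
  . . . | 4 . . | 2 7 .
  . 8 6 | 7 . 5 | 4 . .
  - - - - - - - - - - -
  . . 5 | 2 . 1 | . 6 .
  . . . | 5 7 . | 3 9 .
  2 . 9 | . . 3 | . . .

Step 1. [r4c8∈{1}] nothing but 1 survives at r4c8. So r4c8=1.
Step 2. [r1c6∈{8}] nothing but 8 survives at r1c6, so r1c6=8.
Step 3. [r6c8∈{3}] r6c8 is down to just 3 ⇒ r6c8=3.
Step 4. [r2c3∈{1,3,7,8}] across col 3, 7 lands solely at r2c3 ⇒ r2c3=7.
Step 5. [r5c5∈{1}] r5c5 is down to just 1 ⇒ r5c5=1.
Step 6. [r2c6∈{2,4}] 2 has one home in col 6: r2c6 ⇒ r2c6=2.
Step 7. [r8c6∈{4,6}] col 6 places 4 nowhere but r8c6 ⇒ r8c6=4.
Step 8. [r5c9∈{8,9}] in row 5, 8 fits only at r5c9. So r5c9=8.
Step 9. [r7c9∈{7}] only 7 remains possible at r7c9 ⇒ r7c9=7.
Step 10. [r8c2∈{1}] nothing but 1 survives at r8c2. So r8c2=1.
Step 11. [r7c7∈{8}] nothing but 8 survives at r7c7, so r7c7=8.
Step 12. [r3c3∈{1,3,8}] col 3 places 1 nowhere but r3c3 ⇒ r3c3=1.
Step 13. [r1c1∈{3}] nothing but 3 survives at r1c1, so r1c1=3.
Step 14. [r1c8∈{5}] r1c8 has the single candidate 5, so r1c8=5.
Step 15. [r1c9∈{1}] only 1 remains possible at r1c9. So r1c9=1.
Step 16. [r3c1∈{8,9}] across box 1, 8 lands solely at r3c1. So r3c1=8.
Step 17. [r7c1∈{4}] r7c1 has the single candidate 4. So r7c1=4.
Step 18. [r5c2∈{3,5,9}] across row 5, 5 lands solely at r5c2, so r5c2=5.
Step 19. [r2c9∈{3,9}] col 9 places 3 nowhere but r2c9 ⇒ r2c9=3.
Step 20. [r4c2∈{4,7}] in row 4, 4 fits only at r4c2. So r4c2=4.
Step 21. [r6c1∈{1,9}] in row 6, 1 fits only at r6c1 ⇒ r6c1=1.
Step 22. [r1c7∈{7}] r1c7 is down to just 7, so r1c7=7.
Step 23. [r3c5∈{5}] r3c5 has the single candidate 5. So r3c5=5.
Step 24. [r9c2∈{7}] only 7 remains possible at r9c2. So r9c2=7.
Step 25. [r9c7∈{1}] r9c7 is down to just 1 ⇒ r9c7=1.
Step 26. [r3c2∈{9}] nothing but 9 survives at r3c2. So r3c2=9.
Step 27. [r5c1∈{9}] r5c1's peers cover all but 9. So r5c1=9.
Step 28. [r8c3∈{8}] r8c3 has the single candidate 8, so r8c3=8.
Step 29. [r8c9∈{2}] r8c9 is down to just 2, so r8c9=2.
Step 30. [r3c8∈{2}] r3c8 is down to just 2, so r3c8=2.
Step 31. [r2c5∈{4}] only 4 remains possible at r2c5. So r2c5=4.
Step 32. [r9c9∈{5}] only 5 remains possible at r9c9. So r9c9=5.
Step 33. [r2c4∈{1}] r2c4's peers cover all but 1 ⇒ r2c4=1.
Step 34. [r7c5∈{9}] nothing but 9 survives at r7c5 ⇒ r7c5=9.
Step 35. [r8c1∈{6}] r8c1 is down to just 6, so r8c1=6.
Step 36. [r9c4∈{6}] r9c4 has the single candidate 6, so r9c4=6.
Step 37. [r7c2∈{3}] r7c2's peers cover all but 3. So r7c2=3.
Step 38. [r4c1∈{7}] only 7 remains possible at r4c1, so r4c1=7.
Step 39. [r2c8∈{8}] only 8 remains possible at r2c8. So r2c8=8.
Step 40. [r2c7∈{9}] r2c7 is down to just 9 ⇒ r2c7=9.
Step 41. [r9c5∈{8}] r9c5 is down to just 8 ⇒ r9c5=8.
Step 42. [r6c5∈{2}] r6c5's peers cover all but 2. So r6c5=2.
Step 43. [r5c6∈{6}] r5c6 is down to just 6, so r5c6=6.
Step 44. [r9c8∈{4}] r9c8's peers cover all but 4. So r9c8=4.
Step 45. [r6c9∈{9}] r6c9's peers cover all but 9, so r6c9=9.
Step 46. [r5c3∈{3}] nothing but 3 survives at r5c3 ⇒ r5c3=3.
Step 47. [r3c4∈{3}] nothing but 3 survives at r3c4. So r3c4=3.

Answer: 3 2 4 9 6 8 7 5 1 / 5 6 7 1 4 2 9 8 3 / 8 9 1 3 5 7 6 2 4 / 7 4 2 8 3 9 5 1 6 / 9 5 3 4 1 6 2 7 8 / 1 8 6 7 2 5 4 3 9 / 4 3 5 2 9 1 8 6 7 / 6 1 8 5 7 4 3 9 2 / 2 7 9 6 8 3 1 4 5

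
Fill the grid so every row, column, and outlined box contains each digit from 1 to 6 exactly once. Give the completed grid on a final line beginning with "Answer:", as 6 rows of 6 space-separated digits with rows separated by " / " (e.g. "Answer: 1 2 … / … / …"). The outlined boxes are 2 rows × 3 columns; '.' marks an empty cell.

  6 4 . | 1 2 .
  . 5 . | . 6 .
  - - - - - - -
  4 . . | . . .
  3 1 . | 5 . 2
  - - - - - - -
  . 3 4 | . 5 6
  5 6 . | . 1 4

Step 1. [r6c3∈{2}] only 2 remains possible at r6c3. So r6c3=2.
Step 2. [r2c6∈{3}] only 3 remains possible at r2c6. So r2c6=3.
Step 3. [r3c4∈{3,6}] col 4 places 6 nowhere but r3c4. So r3c4=6.
Step 4. [r5c1∈{1}] r5c1 is down to just 1. So r5c1=1.
Step 5. [r1c6∈{5}] r1c6 is down to just 5, so r1c6=5.
Step 6. [r2c3∈{1}] only 1 remains possible at r2c3 ⇒ r2c3=1.
Step 7. [r3c2∈{2}] nothing but 2 survives at r3c2. So r3c2=2.
Step 8. [r4c3∈{6}] r4c3's peers cover all but 6, so r4c3=6.
Step 9. [r2c4∈{4}] r2c4 has the single candidate 4. So r2c4=4.
Step 10. [r3c5∈{3}] only 3 remains possible at r3c5 ⇒ r3c5=3.
Step 11. [r5c4∈{2}] r5c4's peers cover all but 2. So r5c4=2.
Step 12. [r1c3∈{3}] r1c3 is down to just 3 ⇒ r1c3=3.
Step 13. [r4c5∈{4}] nothing but 4 survives at r4c5 ⇒ r4c5=4.
Step 14. [r3c3∈{5}] nothing but 5 survives at r3c3, so r3c3=5.
Step 15. [r6c4∈{3}] r6c4 is down to just 3. So r6c4=3.
Step 16. [r2c1∈{2}] r2c1 is down to just 2. So r2c1=2.
Step 17. [r3c6∈{1}] only 1 remains possible at r3c6, so r3c6=1.

Answer: 6 4 3 1 2 5 / 2 5 1 4 6 3 / 4 2 5 6 3 1 / 3 1 6 5 4 2 / 1 3 4 2 5 6 / 5 6 2 3 1 4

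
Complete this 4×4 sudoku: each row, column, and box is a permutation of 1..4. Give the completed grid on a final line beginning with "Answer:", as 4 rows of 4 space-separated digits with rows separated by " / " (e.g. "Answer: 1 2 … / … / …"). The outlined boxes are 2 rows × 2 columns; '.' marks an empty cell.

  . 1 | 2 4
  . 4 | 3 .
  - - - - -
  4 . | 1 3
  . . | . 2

Step 1. [r1c1∈{3}] r1c1 is down to just 3, so r1c1=3.
Step 2. [r2c1∈{2}] nothing but 2 survives at r2c1, so r2c1=2.
Step 3. [r2c4∈{1}] r2c4 has the single candidate 1, so r2c4=1.
Step 4. [r4c3∈{4}] r4c3 has the single candidate 4. So r4c3=4.
Step 5. [r4c1∈{1}] r4c1's peers cover all but 1, so r4c1=1.
Step 6. [r4c2∈{3}] r4c2's peers cover all but 3 ⇒ r4c2=3.
Step 7. [r3c2∈{2}] only 2 remains possible at r3c2, so r3c2=2.

Answer: 3 1 2 4 / 2 4 3 1 / 4 2 1 3 / 1 3 4 2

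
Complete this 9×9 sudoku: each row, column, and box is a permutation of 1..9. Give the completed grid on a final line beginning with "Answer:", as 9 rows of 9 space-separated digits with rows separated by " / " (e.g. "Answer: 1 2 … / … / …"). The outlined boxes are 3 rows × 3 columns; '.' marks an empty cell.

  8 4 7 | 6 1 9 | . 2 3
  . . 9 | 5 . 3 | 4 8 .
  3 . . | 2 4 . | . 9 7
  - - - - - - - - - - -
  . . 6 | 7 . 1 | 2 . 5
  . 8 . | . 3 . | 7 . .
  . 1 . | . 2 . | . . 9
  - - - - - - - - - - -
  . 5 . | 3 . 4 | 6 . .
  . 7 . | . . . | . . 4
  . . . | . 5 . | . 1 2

Step 1. [r4c5∈{8,9}] in row 4, 8 fits only at r4c5. So r4c5=8.
Step 2. [r2c9∈{1,6}] across box 3, 6 lands solely at r2c9. So r2c9=6.
Step 3. [r8c4∈{1,8,9}] in col 4, 1 fits only at r8c4, so r8c4=1.
Step 4. [r9c4∈{8,9}] col 4 places 8 nowhere but r9c4, so r9c4=8.
Step 5. [r8c5∈{6,9}] col 5 places 6 nowhere but r8c5. So r8c5=6.
Step 6. [r6c4∈{4}] r6c4 is down to just 4 ⇒ r6c4=4.
Step 7. [r3c3∈{1,5}] r3c3 is the only open cell in box 1 admitting 5, so r3c3=5.
Step 8. [r6c3∈{3}] only 3 remains possible at r6c3. So r6c3=3.
Step 9. [r9c1∈{4,6,9}] across col 1, 6 lands solely at r9c1 ⇒ r9c1=6.
Step 10. [r4c2∈{9}] r4c2 is down to just 9. So r4c2=9.
Step 11. [r4c1∈{4}] r4c1 is down to just 4. So r4c1=4.
Step 12. [r5c3∈{2}] nothing but 2 survives at r5c3. So r5c3=2.
Step 13. [r7c1∈{1,2,9}] in row 7, 2 fits only at r7c1, so r7c1=2.
Step 14. [r8c3∈{8}] only 8 remains possible at r8c3, so r8c3=8.
Step 15. [r5c1∈{5}] only 5 remains possible at r5c1 ⇒ r5c1=5.
Step 16. [r5c6∈{6}] only 6 remains possible at r5c6, so r5c6=6.
Step 17. [r8c8∈{3,5}] 5 has one home in col 8: r8c8 ⇒ r8c8=5.
Step 18. [r9c7∈{3,9}] row 9 places 9 nowhere but r9c7 ⇒ r9c7=9.
Step 19. [r2c5∈{7}] r2c5's peers cover all but 7 ⇒ r2c5=7.
Step 20. [r6c6∈{5}] r6c6 has the single candidate 5 ⇒ r6c6=5.
Step 21. [r7c3∈{1}] nothing but 1 survives at r7c3. So r7c3=1.
Step 22. [r3c6∈{8}] r3c6's peers cover all but 8 ⇒ r3c6=8.
Step 23. [r2c1∈{1}] r2c1's peers cover all but 1, so r2c1=1.
Step 24. [r8c7∈{3}] only 3 remains possible at r8c7. So r8c7=3.
Step 25. [r4c8∈{3}] r4c8 has the single candidate 3. So r4c8=3.
Step 26. [r6c7∈{8}] nothing but 8 survives at r6c7. So r6c7=8.
Step 27. [r5c8∈{4}] r5c8's peers cover all but 4 ⇒ r5c8=4.
Step 28. [r9c2∈{3}] r9c2's peers cover all but 3, so r9c2=3.
Step 29. [r5c4∈{9}] r5c4 has the single candidate 9. So r5c4=9.
Step 30. [r7c8∈{7}] r7c8 is down to just 7. So r7c8=7.
Step 31. [r8c1∈{9}] only 9 remains possible at r8c1 ⇒ r8c1=9.
Step 32. [r3c7∈{1}] only 1 remains possible at r3c7 ⇒ r3c7=1.
Step 33. [r3c2∈{6}] r3c2's peers cover all but 6, so r3c2=6.
Step 34. [r7c9∈{8}] r7c9 has the single candidate 8, so r7c9=8.
Step 35. [r8c6∈{2}] r8c6 has the single candidate 2, so r8c6=2.
Step 36. [r6c8∈{6}] r6c8's peers cover all but 6, so r6c8=6.
Step 37. [r1c7∈{5}] r1c7's peers cover all but 5 ⇒ r1c7=5.
Step 38. [r9c6∈{7}] only 7 remains possible at r9c6. So r9c6=7.
Step 39. [r5c9∈{1}] r5c9's peers cover all but 1. So r5c9=1.
Step 40. [r6c1∈{7}] r6c1 has the single candidate 7 ⇒ r6c1=7.
Step 41. [r9c3∈{4}] r9c3 is down to just 4. So r9c3=4.
Step 42. [r7c5∈{9}] only 9 remains possible at r7c5 ⇒ r7c5=9.
Step 43. [r2c2∈{2}] only 2 remains possible at r2c2 ⇒ r2c2=2.

Answer: 8 4 7 6 1 9 5 2 3 / 1 2 9 5 7 3 4 8 6 / 3 6 5 2 4 8 1 9 7 / 4 9 6 7 8 1 2 3 5 / 5 8 2 9 3 6 7 4 1 / 7 1 3 4 2 5 8 6 9 / 2 5 1 3 9 4 6 7 8 / 9 7 8 1 6 2 3 5 4 / 6 3 4 8 5 7 9 1 2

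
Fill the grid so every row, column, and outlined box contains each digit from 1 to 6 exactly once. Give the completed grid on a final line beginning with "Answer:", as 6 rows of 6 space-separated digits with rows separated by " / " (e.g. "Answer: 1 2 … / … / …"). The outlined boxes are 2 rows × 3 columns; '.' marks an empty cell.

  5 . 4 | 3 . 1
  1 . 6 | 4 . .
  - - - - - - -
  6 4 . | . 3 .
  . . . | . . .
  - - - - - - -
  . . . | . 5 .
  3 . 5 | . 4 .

Step 1. [r4c1∈{2}] r4c1 has the single candidate 2. So r4c1=2.
Step 2. [r4c5∈{1,6}] across col 5, 1 lands solely at r4c5, so r4c5=1.
Step 3. [r5c3∈{1,2}] in col 3, 2 fits only at r5c3. So r5c3=2.
Step 4. [r4c2∈{3,5}] col 2 places 5 nowhere but r4c2. So r4c2=5.
Step 5. [r4c4∈{6}] r4c4 is down to just 6, so r4c4=6.
Step 6. [r2c5∈{2}] r2c5 is down to just 2. So r2c5=2.
Step 7. [r5c4∈{1}] nothing but 1 survives at r5c4, so r5c4=1.
Step 8. [r3c4∈{2,5}] col 4 places 5 nowhere but r3c4, so r3c4=5.
Step 9. [r5c2∈{6}] r5c2's peers cover all but 6. So r5c2=6.
Step 10. [r6c6∈{2,6}] across row 6, 6 lands solely at r6c6 ⇒ r6c6=6.
Step 11. [r2c6∈{5}] r2c6's peers cover all but 5, so r2c6=5.
Step 12. [r1c2∈{2}] nothing but 2 survives at r1c2 ⇒ r1c2=2.
Step 13. [r1c5∈{6}] nothing but 6 survives at r1c5. So r1c5=6.
Step 14. [r2c2∈{3}] r2c2 is down to just 3, so r2c2=3.
Step 15. [r3c6∈{2}] nothing but 2 survives at r3c6 ⇒ r3c6=2.
Step 16. [r6c2∈{1}] nothing but 1 survives at r6c2. So r6c2=1.
Step 17. [r6c4∈{2}] only 2 remains possible at r6c4 ⇒ r6c4=2.
Step 18. [r5c1∈{4}] r5c1 is down to just 4, so r5c1=4.
Step 19. [r4c3∈{3}] r4c3's peers cover all but 3, so r4c3=3.
Step 20. [r3c3∈{1}] r3c3's peers cover all but 1. So r3c3=1.
Step 21. [r5c6∈{3}] r5c6 has the single candidate 3. So r5c6=3.
Step 22. [r4c6∈{4}] r4c6 has the single candidate 4, so r4c6=4.

Answer: 5 2 4 3 6 1 / 1 3 6 4 2 5 / 6 4 1 5 3 2 / 2 5 3 6 1 4 / 4 6 2 1 5 3 / 3 1 5 2 4 6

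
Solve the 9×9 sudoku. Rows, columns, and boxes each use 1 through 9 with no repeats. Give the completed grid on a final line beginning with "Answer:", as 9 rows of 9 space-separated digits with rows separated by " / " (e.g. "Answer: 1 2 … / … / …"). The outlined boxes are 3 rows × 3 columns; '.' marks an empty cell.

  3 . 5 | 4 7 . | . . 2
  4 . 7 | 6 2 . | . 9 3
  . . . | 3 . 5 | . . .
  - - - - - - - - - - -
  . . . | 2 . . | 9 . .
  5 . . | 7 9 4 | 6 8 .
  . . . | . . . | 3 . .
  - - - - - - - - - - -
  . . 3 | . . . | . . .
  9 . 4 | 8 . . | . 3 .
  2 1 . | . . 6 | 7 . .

Step 1. [r2c2∈{8}] r2c2 has the single candidate 8 ⇒ r2c2=8.
Step 2. [r5c9∈{1}] r5c9 is down to just 1, so r5c9=1.
Step 3. [r2c6∈{1}] r2c6's peers cover all but 1, so r2c6=1.
Step 4. [r6c6∈{8}] only 8 remains possible at r6c6. So r6c6=8.
Step 5. [r6c8∈{2,4,5,7}] in box 6, 2 fits only at r6c8 ⇒ r6c8=2.
Step 6. [r1c7∈{1,8}] 8 has one home in row 1: r1c7. So r1c7=8.
Step 7. [r1c8∈{1,6}] row 1 places 1 nowhere but r1c8. So r1c8=1.
Step 8. [r1c2∈{6,9}] across row 1, 6 lands solely at r1c2 ⇒ r1c2=6.
Step 9. [r7c1∈{6,7,8}] box 7 places 6 nowhere but r7c1, so r7c1=6.
Step 10. [r7c9∈{4,5,8,9}] across row 7, 8 lands solely at r7c9, so r7c9=8.
Step 11. [r9c5∈{3,4,5}] 3 has one home in row 9: r9c5. So r9c5=3.
Step 12. [r7c5∈{1,4,5}] r7c5 is the only open cell in col 5 admitting 4, so r7c5=4.
Step 13. [r7c8∈{5}] nothing but 5 survives at r7c8, so r7c8=5.
Step 14. [r7c2∈{7}] r7c2 is down to just 7 ⇒ r7c2=7.
Step 15. [r9c8∈{4}] r9c8's peers cover all but 4. So r9c8=4.
Step 16. [r4c8∈{7}] r4c8 is down to just 7 ⇒ r4c8=7.
Step 17. [r9c4∈{5,9}] r9c4 is the only open cell in row 9 admitting 5, so r9c4=5.
Step 18. [r6c4∈{1}] nothing but 1 survives at r6c4 ⇒ r6c4=1.
Step 19. [r5c3∈{2}] r5c3's peers cover all but 2, so r5c3=2.
Step 20. [r4c1∈{1,8}] across col 1, 8 lands solely at r4c1 ⇒ r4c1=8.
Step 21. [r7c7∈{1,2}] row 7 places 1 nowhere but r7c7, so r7c7=1.
Step 22. [r3c9∈{4,6,7}] 7 has one home in row 3: r3c9, so r3c9=7.
Step 23. [r7c6∈{2,9}] in row 7, 2 fits only at r7c6. So r7c6=2.
Step 24. [r4c3∈{1,6}] 1 has one home in row 4: r4c3 ⇒ r4c3=1.
Step 25. [r4c5∈{5,6}] across row 4, 6 lands solely at r4c5. So r4c5=6.
Step 26. [r3c3∈{9}] only 9 remains possible at r3c3, so r3c3=9.
Step 27. [r4c9∈{4,5}] in row 4, 5 fits only at r4c9 ⇒ r4c9=5.
Step 28. [r4c2∈{3,4}] across row 4, 4 lands solely at r4c2. So r4c2=4.
Step 29. [r6c3∈{6}] r6c3 has the single candidate 6. So r6c3=6.
Step 30. [r9c3∈{8}] nothing but 8 survives at r9c3. So r9c3=8.
Step 31. [r8c2∈{5}] only 5 remains possible at r8c2 ⇒ r8c2=5.
Step 32. [r6c2∈{9}] only 9 remains possible at r6c2, so r6c2=9.
Step 33. [r7c4∈{9}] only 9 remains possible at r7c4 ⇒ r7c4=9.
Step 34. [r8c7∈{2}] r8c7's peers cover all but 2 ⇒ r8c7=2.
Step 35. [r3c7∈{4}] r3c7 has the single candidate 4 ⇒ r3c7=4.
Step 36. [r6c9∈{4}] r6c9 is down to just 4, so r6c9=4.
Step 37. [r1c6∈{9}] nothing but 9 survives at r1c6. So r1c6=9.
Step 38. [r4c6∈{3}] r4c6 is down to just 3, so r4c6=3.
Step 39. [r8c5∈{1}] r8c5 has the single candidate 1. So r8c5=1.
Step 40. [r8c9∈{6}] r8c9 is down to just 6, so r8c9=6.
Step 41. [r2c7∈{5}] r2c7 is down to just 5. So r2c7=5.
Step 42. [r6c1∈{7}] r6c1 has the single candidate 7, so r6c1=7.
Step 43. [r3c1∈{1}] r3c1's peers cover all but 1, so r3c1=1.
Step 44. [r3c8∈{6}] r3c8 is down to just 6, so r3c8=6.
Step 45. [r8c6∈{7}] r8c6's peers cover all but 7 ⇒ r8c6=7.
Step 46. [r6c5∈{5}] nothing but 5 survives at r6c5 ⇒ r6c5=5.
Step 47. [r3c5∈{8}] r3c5's peers cover all but 8 ⇒ r3c5=8.
Step 48. [r9c9∈{9}] nothing but 9 survives at r9c9, so r9c9=9.
Step 49. [r5c2∈{3}] only 3 remains possible at r5c2 ⇒ r5c2=3.
Step 50. [r3c2∈{2}] nothing but 2 survives at r3c2, so r3c2=2.

Answer: 3 6 5 4 7 9 8 1 2 / 4 8 7 6 2 1 5 9 3 / 1 2 9 3 8 5 4 6 7 / 8 4 1 2 6 3 9 7 5 / 5 3 2 7 9 4 6 8 1 / 7 9 6 1 5 8 3 2 4 / 6 7 3 9 4 2 1 5 8 / 9 5 4 8 1 7 2 3 6 / 2 1 8 5 3 6 7 4 9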